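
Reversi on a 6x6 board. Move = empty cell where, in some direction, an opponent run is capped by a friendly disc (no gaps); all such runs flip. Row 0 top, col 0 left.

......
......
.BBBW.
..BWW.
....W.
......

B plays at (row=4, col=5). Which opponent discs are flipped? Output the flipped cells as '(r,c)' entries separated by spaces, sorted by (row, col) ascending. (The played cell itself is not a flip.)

Dir NW: opp run (3,4) capped by B -> flip
Dir N: first cell '.' (not opp) -> no flip
Dir NE: edge -> no flip
Dir W: opp run (4,4), next='.' -> no flip
Dir E: edge -> no flip
Dir SW: first cell '.' (not opp) -> no flip
Dir S: first cell '.' (not opp) -> no flip
Dir SE: edge -> no flip

Answer: (3,4)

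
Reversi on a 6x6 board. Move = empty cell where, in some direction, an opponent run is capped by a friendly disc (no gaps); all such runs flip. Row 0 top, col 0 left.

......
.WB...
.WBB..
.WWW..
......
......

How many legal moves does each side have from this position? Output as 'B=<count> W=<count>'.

-- B to move --
(0,0): flips 1 -> legal
(0,1): no bracket -> illegal
(0,2): no bracket -> illegal
(1,0): flips 1 -> legal
(2,0): flips 1 -> legal
(2,4): no bracket -> illegal
(3,0): flips 1 -> legal
(3,4): no bracket -> illegal
(4,0): flips 1 -> legal
(4,1): flips 1 -> legal
(4,2): flips 1 -> legal
(4,3): flips 1 -> legal
(4,4): flips 1 -> legal
B mobility = 9
-- W to move --
(0,1): no bracket -> illegal
(0,2): flips 2 -> legal
(0,3): flips 1 -> legal
(1,3): flips 3 -> legal
(1,4): flips 1 -> legal
(2,4): flips 2 -> legal
(3,4): no bracket -> illegal
W mobility = 5

Answer: B=9 W=5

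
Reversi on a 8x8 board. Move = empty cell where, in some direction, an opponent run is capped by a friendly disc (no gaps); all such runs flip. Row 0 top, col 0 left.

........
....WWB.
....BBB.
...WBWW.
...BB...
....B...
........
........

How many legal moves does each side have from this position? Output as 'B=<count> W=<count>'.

Answer: B=13 W=7

Derivation:
-- B to move --
(0,3): flips 1 -> legal
(0,4): flips 2 -> legal
(0,5): flips 1 -> legal
(0,6): flips 1 -> legal
(1,3): flips 2 -> legal
(2,2): flips 1 -> legal
(2,3): flips 1 -> legal
(2,7): no bracket -> illegal
(3,2): flips 1 -> legal
(3,7): flips 2 -> legal
(4,2): flips 1 -> legal
(4,5): flips 1 -> legal
(4,6): flips 2 -> legal
(4,7): flips 1 -> legal
B mobility = 13
-- W to move --
(0,5): no bracket -> illegal
(0,6): flips 2 -> legal
(0,7): no bracket -> illegal
(1,3): flips 1 -> legal
(1,7): flips 2 -> legal
(2,3): no bracket -> illegal
(2,7): no bracket -> illegal
(3,2): no bracket -> illegal
(3,7): flips 1 -> legal
(4,2): no bracket -> illegal
(4,5): no bracket -> illegal
(5,2): no bracket -> illegal
(5,3): flips 2 -> legal
(5,5): flips 1 -> legal
(6,3): no bracket -> illegal
(6,4): flips 4 -> legal
(6,5): no bracket -> illegal
W mobility = 7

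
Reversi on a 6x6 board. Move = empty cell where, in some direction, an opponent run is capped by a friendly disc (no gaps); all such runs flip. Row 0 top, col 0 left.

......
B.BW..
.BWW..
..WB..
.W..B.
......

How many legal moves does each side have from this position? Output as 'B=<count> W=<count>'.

Answer: B=8 W=7

Derivation:
-- B to move --
(0,2): no bracket -> illegal
(0,3): flips 2 -> legal
(0,4): no bracket -> illegal
(1,1): flips 1 -> legal
(1,4): flips 1 -> legal
(2,4): flips 2 -> legal
(3,0): no bracket -> illegal
(3,1): flips 1 -> legal
(3,4): flips 1 -> legal
(4,0): no bracket -> illegal
(4,2): flips 2 -> legal
(4,3): flips 1 -> legal
(5,0): no bracket -> illegal
(5,1): no bracket -> illegal
(5,2): no bracket -> illegal
B mobility = 8
-- W to move --
(0,0): no bracket -> illegal
(0,1): flips 1 -> legal
(0,2): flips 1 -> legal
(0,3): no bracket -> illegal
(1,1): flips 1 -> legal
(2,0): flips 1 -> legal
(2,4): no bracket -> illegal
(3,0): no bracket -> illegal
(3,1): no bracket -> illegal
(3,4): flips 1 -> legal
(3,5): no bracket -> illegal
(4,2): no bracket -> illegal
(4,3): flips 1 -> legal
(4,5): no bracket -> illegal
(5,3): no bracket -> illegal
(5,4): no bracket -> illegal
(5,5): flips 2 -> legal
W mobility = 7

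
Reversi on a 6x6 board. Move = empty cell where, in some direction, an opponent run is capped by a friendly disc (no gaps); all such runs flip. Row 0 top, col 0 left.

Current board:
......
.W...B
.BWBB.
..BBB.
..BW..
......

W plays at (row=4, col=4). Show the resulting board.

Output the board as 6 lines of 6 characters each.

Place W at (4,4); scan 8 dirs for brackets.
Dir NW: opp run (3,3) capped by W -> flip
Dir N: opp run (3,4) (2,4), next='.' -> no flip
Dir NE: first cell '.' (not opp) -> no flip
Dir W: first cell 'W' (not opp) -> no flip
Dir E: first cell '.' (not opp) -> no flip
Dir SW: first cell '.' (not opp) -> no flip
Dir S: first cell '.' (not opp) -> no flip
Dir SE: first cell '.' (not opp) -> no flip
All flips: (3,3)

Answer: ......
.W...B
.BWBB.
..BWB.
..BWW.
......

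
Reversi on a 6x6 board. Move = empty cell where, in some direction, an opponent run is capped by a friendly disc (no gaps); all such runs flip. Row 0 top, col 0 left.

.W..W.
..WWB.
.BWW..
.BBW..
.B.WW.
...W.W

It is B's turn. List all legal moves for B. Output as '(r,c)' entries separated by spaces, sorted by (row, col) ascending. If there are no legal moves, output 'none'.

Answer: (0,2) (0,3) (1,1) (2,4) (3,4) (5,4)

Derivation:
(0,0): no bracket -> illegal
(0,2): flips 2 -> legal
(0,3): flips 1 -> legal
(0,5): no bracket -> illegal
(1,0): no bracket -> illegal
(1,1): flips 2 -> legal
(1,5): no bracket -> illegal
(2,4): flips 2 -> legal
(3,4): flips 1 -> legal
(3,5): no bracket -> illegal
(4,2): no bracket -> illegal
(4,5): no bracket -> illegal
(5,2): no bracket -> illegal
(5,4): flips 1 -> legal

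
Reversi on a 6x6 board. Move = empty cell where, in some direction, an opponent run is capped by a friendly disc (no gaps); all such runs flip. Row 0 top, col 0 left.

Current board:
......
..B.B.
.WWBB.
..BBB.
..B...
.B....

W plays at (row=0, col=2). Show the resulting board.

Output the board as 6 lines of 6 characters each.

Place W at (0,2); scan 8 dirs for brackets.
Dir NW: edge -> no flip
Dir N: edge -> no flip
Dir NE: edge -> no flip
Dir W: first cell '.' (not opp) -> no flip
Dir E: first cell '.' (not opp) -> no flip
Dir SW: first cell '.' (not opp) -> no flip
Dir S: opp run (1,2) capped by W -> flip
Dir SE: first cell '.' (not opp) -> no flip
All flips: (1,2)

Answer: ..W...
..W.B.
.WWBB.
..BBB.
..B...
.B....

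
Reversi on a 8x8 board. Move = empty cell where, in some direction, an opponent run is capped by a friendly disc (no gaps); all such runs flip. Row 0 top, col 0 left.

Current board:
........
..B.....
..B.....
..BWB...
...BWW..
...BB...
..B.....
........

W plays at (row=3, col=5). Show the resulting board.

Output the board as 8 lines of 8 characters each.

Answer: ........
..B.....
..B.....
..BWWW..
...BWW..
...BB...
..B.....
........

Derivation:
Place W at (3,5); scan 8 dirs for brackets.
Dir NW: first cell '.' (not opp) -> no flip
Dir N: first cell '.' (not opp) -> no flip
Dir NE: first cell '.' (not opp) -> no flip
Dir W: opp run (3,4) capped by W -> flip
Dir E: first cell '.' (not opp) -> no flip
Dir SW: first cell 'W' (not opp) -> no flip
Dir S: first cell 'W' (not opp) -> no flip
Dir SE: first cell '.' (not opp) -> no flip
All flips: (3,4)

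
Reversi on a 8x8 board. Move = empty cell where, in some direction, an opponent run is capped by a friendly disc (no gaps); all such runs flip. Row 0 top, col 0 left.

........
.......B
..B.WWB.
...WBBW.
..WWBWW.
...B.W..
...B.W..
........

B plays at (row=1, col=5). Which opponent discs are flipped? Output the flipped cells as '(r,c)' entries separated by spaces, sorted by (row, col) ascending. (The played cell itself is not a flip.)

Dir NW: first cell '.' (not opp) -> no flip
Dir N: first cell '.' (not opp) -> no flip
Dir NE: first cell '.' (not opp) -> no flip
Dir W: first cell '.' (not opp) -> no flip
Dir E: first cell '.' (not opp) -> no flip
Dir SW: opp run (2,4) (3,3) (4,2), next='.' -> no flip
Dir S: opp run (2,5) capped by B -> flip
Dir SE: first cell 'B' (not opp) -> no flip

Answer: (2,5)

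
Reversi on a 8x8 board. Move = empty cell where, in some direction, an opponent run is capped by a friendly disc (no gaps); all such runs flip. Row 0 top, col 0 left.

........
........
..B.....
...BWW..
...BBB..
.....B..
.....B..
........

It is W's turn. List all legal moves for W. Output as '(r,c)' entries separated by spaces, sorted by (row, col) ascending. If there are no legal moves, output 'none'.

(1,1): no bracket -> illegal
(1,2): no bracket -> illegal
(1,3): no bracket -> illegal
(2,1): no bracket -> illegal
(2,3): no bracket -> illegal
(2,4): no bracket -> illegal
(3,1): no bracket -> illegal
(3,2): flips 1 -> legal
(3,6): no bracket -> illegal
(4,2): no bracket -> illegal
(4,6): no bracket -> illegal
(5,2): flips 1 -> legal
(5,3): flips 1 -> legal
(5,4): flips 1 -> legal
(5,6): flips 1 -> legal
(6,4): no bracket -> illegal
(6,6): no bracket -> illegal
(7,4): no bracket -> illegal
(7,5): flips 3 -> legal
(7,6): no bracket -> illegal

Answer: (3,2) (5,2) (5,3) (5,4) (5,6) (7,5)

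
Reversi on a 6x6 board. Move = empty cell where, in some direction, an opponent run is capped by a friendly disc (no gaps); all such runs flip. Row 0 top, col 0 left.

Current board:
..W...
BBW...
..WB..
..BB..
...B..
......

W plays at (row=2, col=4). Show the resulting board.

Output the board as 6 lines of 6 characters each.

Answer: ..W...
BBW...
..WWW.
..BB..
...B..
......

Derivation:
Place W at (2,4); scan 8 dirs for brackets.
Dir NW: first cell '.' (not opp) -> no flip
Dir N: first cell '.' (not opp) -> no flip
Dir NE: first cell '.' (not opp) -> no flip
Dir W: opp run (2,3) capped by W -> flip
Dir E: first cell '.' (not opp) -> no flip
Dir SW: opp run (3,3), next='.' -> no flip
Dir S: first cell '.' (not opp) -> no flip
Dir SE: first cell '.' (not opp) -> no flip
All flips: (2,3)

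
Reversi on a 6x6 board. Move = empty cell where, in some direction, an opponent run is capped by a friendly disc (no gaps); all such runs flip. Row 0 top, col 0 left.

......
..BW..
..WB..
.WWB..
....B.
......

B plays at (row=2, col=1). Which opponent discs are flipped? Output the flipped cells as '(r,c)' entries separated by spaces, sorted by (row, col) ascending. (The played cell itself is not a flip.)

Dir NW: first cell '.' (not opp) -> no flip
Dir N: first cell '.' (not opp) -> no flip
Dir NE: first cell 'B' (not opp) -> no flip
Dir W: first cell '.' (not opp) -> no flip
Dir E: opp run (2,2) capped by B -> flip
Dir SW: first cell '.' (not opp) -> no flip
Dir S: opp run (3,1), next='.' -> no flip
Dir SE: opp run (3,2), next='.' -> no flip

Answer: (2,2)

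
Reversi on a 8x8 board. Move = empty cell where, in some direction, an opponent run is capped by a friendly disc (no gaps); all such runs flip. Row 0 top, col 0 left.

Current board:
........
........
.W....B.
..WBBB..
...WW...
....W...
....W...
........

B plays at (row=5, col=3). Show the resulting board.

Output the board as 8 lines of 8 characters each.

Place B at (5,3); scan 8 dirs for brackets.
Dir NW: first cell '.' (not opp) -> no flip
Dir N: opp run (4,3) capped by B -> flip
Dir NE: opp run (4,4) capped by B -> flip
Dir W: first cell '.' (not opp) -> no flip
Dir E: opp run (5,4), next='.' -> no flip
Dir SW: first cell '.' (not opp) -> no flip
Dir S: first cell '.' (not opp) -> no flip
Dir SE: opp run (6,4), next='.' -> no flip
All flips: (4,3) (4,4)

Answer: ........
........
.W....B.
..WBBB..
...BB...
...BW...
....W...
........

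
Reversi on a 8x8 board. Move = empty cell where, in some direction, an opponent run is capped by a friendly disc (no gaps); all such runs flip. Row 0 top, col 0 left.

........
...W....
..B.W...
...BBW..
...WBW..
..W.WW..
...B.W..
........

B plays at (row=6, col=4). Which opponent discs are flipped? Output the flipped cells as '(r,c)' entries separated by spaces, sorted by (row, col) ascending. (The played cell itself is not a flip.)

Answer: (5,4)

Derivation:
Dir NW: first cell '.' (not opp) -> no flip
Dir N: opp run (5,4) capped by B -> flip
Dir NE: opp run (5,5), next='.' -> no flip
Dir W: first cell 'B' (not opp) -> no flip
Dir E: opp run (6,5), next='.' -> no flip
Dir SW: first cell '.' (not opp) -> no flip
Dir S: first cell '.' (not opp) -> no flip
Dir SE: first cell '.' (not opp) -> no flip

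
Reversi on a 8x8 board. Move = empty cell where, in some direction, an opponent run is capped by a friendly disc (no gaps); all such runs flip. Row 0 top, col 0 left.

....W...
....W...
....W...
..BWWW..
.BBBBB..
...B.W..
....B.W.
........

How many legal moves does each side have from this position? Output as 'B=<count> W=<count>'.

-- B to move --
(0,3): no bracket -> illegal
(0,5): no bracket -> illegal
(1,3): no bracket -> illegal
(1,5): flips 2 -> legal
(2,2): flips 1 -> legal
(2,3): flips 2 -> legal
(2,5): flips 2 -> legal
(2,6): flips 1 -> legal
(3,6): flips 3 -> legal
(4,6): flips 1 -> legal
(5,4): no bracket -> illegal
(5,6): no bracket -> illegal
(5,7): no bracket -> illegal
(6,5): flips 1 -> legal
(6,7): no bracket -> illegal
(7,5): no bracket -> illegal
(7,6): no bracket -> illegal
(7,7): flips 2 -> legal
B mobility = 9
-- W to move --
(2,1): no bracket -> illegal
(2,2): no bracket -> illegal
(2,3): no bracket -> illegal
(3,0): no bracket -> illegal
(3,1): flips 1 -> legal
(3,6): no bracket -> illegal
(4,0): no bracket -> illegal
(4,6): no bracket -> illegal
(5,0): no bracket -> illegal
(5,1): flips 1 -> legal
(5,2): flips 1 -> legal
(5,4): flips 1 -> legal
(5,6): flips 1 -> legal
(6,2): flips 2 -> legal
(6,3): flips 2 -> legal
(6,5): no bracket -> illegal
(7,3): flips 1 -> legal
(7,4): no bracket -> illegal
(7,5): no bracket -> illegal
W mobility = 8

Answer: B=9 W=8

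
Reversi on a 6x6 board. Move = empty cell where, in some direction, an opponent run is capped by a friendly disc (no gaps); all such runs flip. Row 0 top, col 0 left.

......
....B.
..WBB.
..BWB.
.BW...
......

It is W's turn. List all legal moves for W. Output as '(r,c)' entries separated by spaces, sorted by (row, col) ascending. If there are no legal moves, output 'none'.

Answer: (1,3) (1,5) (2,5) (3,1) (3,5) (4,0)

Derivation:
(0,3): no bracket -> illegal
(0,4): no bracket -> illegal
(0,5): no bracket -> illegal
(1,2): no bracket -> illegal
(1,3): flips 1 -> legal
(1,5): flips 1 -> legal
(2,1): no bracket -> illegal
(2,5): flips 2 -> legal
(3,0): no bracket -> illegal
(3,1): flips 1 -> legal
(3,5): flips 1 -> legal
(4,0): flips 1 -> legal
(4,3): no bracket -> illegal
(4,4): no bracket -> illegal
(4,5): no bracket -> illegal
(5,0): no bracket -> illegal
(5,1): no bracket -> illegal
(5,2): no bracket -> illegal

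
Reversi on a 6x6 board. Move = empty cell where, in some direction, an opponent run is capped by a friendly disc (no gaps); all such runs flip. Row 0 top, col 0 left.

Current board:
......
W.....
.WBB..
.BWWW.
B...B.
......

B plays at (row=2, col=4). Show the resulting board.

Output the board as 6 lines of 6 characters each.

Place B at (2,4); scan 8 dirs for brackets.
Dir NW: first cell '.' (not opp) -> no flip
Dir N: first cell '.' (not opp) -> no flip
Dir NE: first cell '.' (not opp) -> no flip
Dir W: first cell 'B' (not opp) -> no flip
Dir E: first cell '.' (not opp) -> no flip
Dir SW: opp run (3,3), next='.' -> no flip
Dir S: opp run (3,4) capped by B -> flip
Dir SE: first cell '.' (not opp) -> no flip
All flips: (3,4)

Answer: ......
W.....
.WBBB.
.BWWB.
B...B.
......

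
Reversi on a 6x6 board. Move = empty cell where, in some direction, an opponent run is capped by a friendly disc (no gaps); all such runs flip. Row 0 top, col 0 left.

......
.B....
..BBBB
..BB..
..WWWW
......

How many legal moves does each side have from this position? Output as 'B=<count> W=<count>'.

Answer: B=5 W=5

Derivation:
-- B to move --
(3,1): no bracket -> illegal
(3,4): no bracket -> illegal
(3,5): no bracket -> illegal
(4,1): no bracket -> illegal
(5,1): flips 1 -> legal
(5,2): flips 1 -> legal
(5,3): flips 1 -> legal
(5,4): flips 1 -> legal
(5,5): flips 1 -> legal
B mobility = 5
-- W to move --
(0,0): flips 3 -> legal
(0,1): no bracket -> illegal
(0,2): no bracket -> illegal
(1,0): no bracket -> illegal
(1,2): flips 2 -> legal
(1,3): flips 2 -> legal
(1,4): no bracket -> illegal
(1,5): flips 2 -> legal
(2,0): no bracket -> illegal
(2,1): flips 1 -> legal
(3,1): no bracket -> illegal
(3,4): no bracket -> illegal
(3,5): no bracket -> illegal
(4,1): no bracket -> illegal
W mobility = 5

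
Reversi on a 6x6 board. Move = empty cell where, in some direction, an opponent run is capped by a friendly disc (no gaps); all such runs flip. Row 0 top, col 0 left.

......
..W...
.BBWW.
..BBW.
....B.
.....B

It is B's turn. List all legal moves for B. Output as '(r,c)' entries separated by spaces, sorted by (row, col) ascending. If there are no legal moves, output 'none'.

Answer: (0,2) (0,3) (1,3) (1,4) (1,5) (2,5) (3,5)

Derivation:
(0,1): no bracket -> illegal
(0,2): flips 1 -> legal
(0,3): flips 1 -> legal
(1,1): no bracket -> illegal
(1,3): flips 1 -> legal
(1,4): flips 3 -> legal
(1,5): flips 1 -> legal
(2,5): flips 2 -> legal
(3,5): flips 1 -> legal
(4,3): no bracket -> illegal
(4,5): no bracket -> illegal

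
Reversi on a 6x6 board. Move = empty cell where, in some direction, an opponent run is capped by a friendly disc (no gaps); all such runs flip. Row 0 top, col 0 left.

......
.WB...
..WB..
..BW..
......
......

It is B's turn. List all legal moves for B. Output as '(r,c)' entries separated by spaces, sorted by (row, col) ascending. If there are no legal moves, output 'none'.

(0,0): no bracket -> illegal
(0,1): no bracket -> illegal
(0,2): no bracket -> illegal
(1,0): flips 1 -> legal
(1,3): no bracket -> illegal
(2,0): no bracket -> illegal
(2,1): flips 1 -> legal
(2,4): no bracket -> illegal
(3,1): no bracket -> illegal
(3,4): flips 1 -> legal
(4,2): no bracket -> illegal
(4,3): flips 1 -> legal
(4,4): no bracket -> illegal

Answer: (1,0) (2,1) (3,4) (4,3)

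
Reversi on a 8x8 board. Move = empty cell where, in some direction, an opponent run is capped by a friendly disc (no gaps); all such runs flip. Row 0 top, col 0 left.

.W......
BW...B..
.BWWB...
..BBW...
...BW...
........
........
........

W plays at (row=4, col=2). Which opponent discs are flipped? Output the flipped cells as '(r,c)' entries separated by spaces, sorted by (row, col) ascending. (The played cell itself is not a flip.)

Dir NW: first cell '.' (not opp) -> no flip
Dir N: opp run (3,2) capped by W -> flip
Dir NE: opp run (3,3) (2,4) (1,5), next='.' -> no flip
Dir W: first cell '.' (not opp) -> no flip
Dir E: opp run (4,3) capped by W -> flip
Dir SW: first cell '.' (not opp) -> no flip
Dir S: first cell '.' (not opp) -> no flip
Dir SE: first cell '.' (not opp) -> no flip

Answer: (3,2) (4,3)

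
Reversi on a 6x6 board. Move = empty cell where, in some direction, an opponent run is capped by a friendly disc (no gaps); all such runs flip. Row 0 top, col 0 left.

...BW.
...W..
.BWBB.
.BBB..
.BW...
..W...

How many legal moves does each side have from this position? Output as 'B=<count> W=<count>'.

Answer: B=7 W=9

Derivation:
-- B to move --
(0,2): flips 1 -> legal
(0,5): flips 1 -> legal
(1,1): flips 1 -> legal
(1,2): flips 1 -> legal
(1,4): no bracket -> illegal
(1,5): no bracket -> illegal
(4,3): flips 1 -> legal
(5,1): flips 1 -> legal
(5,3): flips 1 -> legal
B mobility = 7
-- W to move --
(0,2): flips 1 -> legal
(1,0): no bracket -> illegal
(1,1): no bracket -> illegal
(1,2): no bracket -> illegal
(1,4): no bracket -> illegal
(1,5): flips 2 -> legal
(2,0): flips 2 -> legal
(2,5): flips 2 -> legal
(3,0): flips 1 -> legal
(3,4): no bracket -> illegal
(3,5): flips 1 -> legal
(4,0): flips 2 -> legal
(4,3): flips 2 -> legal
(4,4): flips 1 -> legal
(5,0): no bracket -> illegal
(5,1): no bracket -> illegal
W mobility = 9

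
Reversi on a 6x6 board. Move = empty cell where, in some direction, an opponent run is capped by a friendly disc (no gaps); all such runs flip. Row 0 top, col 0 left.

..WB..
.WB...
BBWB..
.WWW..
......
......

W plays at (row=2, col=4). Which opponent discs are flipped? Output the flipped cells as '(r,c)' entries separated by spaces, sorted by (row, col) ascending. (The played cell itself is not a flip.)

Dir NW: first cell '.' (not opp) -> no flip
Dir N: first cell '.' (not opp) -> no flip
Dir NE: first cell '.' (not opp) -> no flip
Dir W: opp run (2,3) capped by W -> flip
Dir E: first cell '.' (not opp) -> no flip
Dir SW: first cell 'W' (not opp) -> no flip
Dir S: first cell '.' (not opp) -> no flip
Dir SE: first cell '.' (not opp) -> no flip

Answer: (2,3)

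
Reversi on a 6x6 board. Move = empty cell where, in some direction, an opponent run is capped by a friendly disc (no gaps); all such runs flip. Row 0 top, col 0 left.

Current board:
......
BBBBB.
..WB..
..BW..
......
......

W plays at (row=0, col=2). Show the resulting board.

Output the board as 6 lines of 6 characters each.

Answer: ..W...
BBWBB.
..WB..
..BW..
......
......

Derivation:
Place W at (0,2); scan 8 dirs for brackets.
Dir NW: edge -> no flip
Dir N: edge -> no flip
Dir NE: edge -> no flip
Dir W: first cell '.' (not opp) -> no flip
Dir E: first cell '.' (not opp) -> no flip
Dir SW: opp run (1,1), next='.' -> no flip
Dir S: opp run (1,2) capped by W -> flip
Dir SE: opp run (1,3), next='.' -> no flip
All flips: (1,2)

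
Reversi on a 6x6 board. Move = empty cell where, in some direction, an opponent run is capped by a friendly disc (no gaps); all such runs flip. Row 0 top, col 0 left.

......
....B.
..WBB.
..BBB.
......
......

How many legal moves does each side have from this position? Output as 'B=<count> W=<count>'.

-- B to move --
(1,1): flips 1 -> legal
(1,2): flips 1 -> legal
(1,3): no bracket -> illegal
(2,1): flips 1 -> legal
(3,1): no bracket -> illegal
B mobility = 3
-- W to move --
(0,3): no bracket -> illegal
(0,4): no bracket -> illegal
(0,5): no bracket -> illegal
(1,2): no bracket -> illegal
(1,3): no bracket -> illegal
(1,5): no bracket -> illegal
(2,1): no bracket -> illegal
(2,5): flips 2 -> legal
(3,1): no bracket -> illegal
(3,5): no bracket -> illegal
(4,1): no bracket -> illegal
(4,2): flips 1 -> legal
(4,3): no bracket -> illegal
(4,4): flips 1 -> legal
(4,5): no bracket -> illegal
W mobility = 3

Answer: B=3 W=3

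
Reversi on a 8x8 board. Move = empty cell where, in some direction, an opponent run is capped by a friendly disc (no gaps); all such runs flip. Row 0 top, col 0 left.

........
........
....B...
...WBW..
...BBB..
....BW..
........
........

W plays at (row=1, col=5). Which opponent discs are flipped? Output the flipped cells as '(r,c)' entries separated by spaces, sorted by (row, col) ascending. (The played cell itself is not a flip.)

Answer: (2,4)

Derivation:
Dir NW: first cell '.' (not opp) -> no flip
Dir N: first cell '.' (not opp) -> no flip
Dir NE: first cell '.' (not opp) -> no flip
Dir W: first cell '.' (not opp) -> no flip
Dir E: first cell '.' (not opp) -> no flip
Dir SW: opp run (2,4) capped by W -> flip
Dir S: first cell '.' (not opp) -> no flip
Dir SE: first cell '.' (not opp) -> no flip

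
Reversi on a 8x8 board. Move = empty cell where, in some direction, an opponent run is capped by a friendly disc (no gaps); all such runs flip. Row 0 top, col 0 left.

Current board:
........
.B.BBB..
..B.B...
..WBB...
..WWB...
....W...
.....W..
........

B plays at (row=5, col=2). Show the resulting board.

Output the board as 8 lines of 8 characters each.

Place B at (5,2); scan 8 dirs for brackets.
Dir NW: first cell '.' (not opp) -> no flip
Dir N: opp run (4,2) (3,2) capped by B -> flip
Dir NE: opp run (4,3) capped by B -> flip
Dir W: first cell '.' (not opp) -> no flip
Dir E: first cell '.' (not opp) -> no flip
Dir SW: first cell '.' (not opp) -> no flip
Dir S: first cell '.' (not opp) -> no flip
Dir SE: first cell '.' (not opp) -> no flip
All flips: (3,2) (4,2) (4,3)

Answer: ........
.B.BBB..
..B.B...
..BBB...
..BBB...
..B.W...
.....W..
........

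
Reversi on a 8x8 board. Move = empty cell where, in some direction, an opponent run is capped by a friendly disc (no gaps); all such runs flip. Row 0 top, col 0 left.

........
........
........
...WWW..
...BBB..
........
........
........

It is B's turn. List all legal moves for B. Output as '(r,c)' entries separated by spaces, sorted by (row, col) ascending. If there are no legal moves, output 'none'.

(2,2): flips 1 -> legal
(2,3): flips 2 -> legal
(2,4): flips 1 -> legal
(2,5): flips 2 -> legal
(2,6): flips 1 -> legal
(3,2): no bracket -> illegal
(3,6): no bracket -> illegal
(4,2): no bracket -> illegal
(4,6): no bracket -> illegal

Answer: (2,2) (2,3) (2,4) (2,5) (2,6)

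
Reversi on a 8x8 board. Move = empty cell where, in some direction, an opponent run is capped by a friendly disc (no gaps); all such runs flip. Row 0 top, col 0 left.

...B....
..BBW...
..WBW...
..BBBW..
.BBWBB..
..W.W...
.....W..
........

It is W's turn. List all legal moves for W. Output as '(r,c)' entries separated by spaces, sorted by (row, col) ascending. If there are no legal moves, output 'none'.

(0,1): no bracket -> illegal
(0,2): flips 2 -> legal
(0,4): flips 1 -> legal
(1,1): flips 2 -> legal
(2,1): flips 1 -> legal
(2,5): flips 1 -> legal
(3,0): flips 1 -> legal
(3,1): flips 3 -> legal
(3,6): flips 1 -> legal
(4,0): flips 2 -> legal
(4,6): flips 2 -> legal
(5,0): flips 3 -> legal
(5,1): flips 2 -> legal
(5,3): flips 1 -> legal
(5,5): flips 3 -> legal
(5,6): no bracket -> illegal

Answer: (0,2) (0,4) (1,1) (2,1) (2,5) (3,0) (3,1) (3,6) (4,0) (4,6) (5,0) (5,1) (5,3) (5,5)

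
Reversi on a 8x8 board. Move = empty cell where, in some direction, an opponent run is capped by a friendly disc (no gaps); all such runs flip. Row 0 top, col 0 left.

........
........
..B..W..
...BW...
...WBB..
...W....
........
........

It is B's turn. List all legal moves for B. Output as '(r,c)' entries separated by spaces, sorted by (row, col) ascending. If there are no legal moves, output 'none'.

(1,4): no bracket -> illegal
(1,5): no bracket -> illegal
(1,6): no bracket -> illegal
(2,3): flips 1 -> legal
(2,4): flips 1 -> legal
(2,6): no bracket -> illegal
(3,2): no bracket -> illegal
(3,5): flips 1 -> legal
(3,6): no bracket -> illegal
(4,2): flips 1 -> legal
(5,2): no bracket -> illegal
(5,4): no bracket -> illegal
(6,2): flips 1 -> legal
(6,3): flips 2 -> legal
(6,4): no bracket -> illegal

Answer: (2,3) (2,4) (3,5) (4,2) (6,2) (6,3)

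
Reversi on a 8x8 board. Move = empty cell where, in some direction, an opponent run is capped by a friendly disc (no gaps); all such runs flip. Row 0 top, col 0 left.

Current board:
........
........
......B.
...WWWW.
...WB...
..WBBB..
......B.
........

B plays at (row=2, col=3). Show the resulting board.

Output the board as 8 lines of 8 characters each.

Place B at (2,3); scan 8 dirs for brackets.
Dir NW: first cell '.' (not opp) -> no flip
Dir N: first cell '.' (not opp) -> no flip
Dir NE: first cell '.' (not opp) -> no flip
Dir W: first cell '.' (not opp) -> no flip
Dir E: first cell '.' (not opp) -> no flip
Dir SW: first cell '.' (not opp) -> no flip
Dir S: opp run (3,3) (4,3) capped by B -> flip
Dir SE: opp run (3,4), next='.' -> no flip
All flips: (3,3) (4,3)

Answer: ........
........
...B..B.
...BWWW.
...BB...
..WBBB..
......B.
........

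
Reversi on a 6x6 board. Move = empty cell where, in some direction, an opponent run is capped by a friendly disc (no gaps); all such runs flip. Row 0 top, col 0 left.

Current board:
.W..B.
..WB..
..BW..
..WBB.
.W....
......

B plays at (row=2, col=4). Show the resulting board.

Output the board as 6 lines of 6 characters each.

Answer: .W..B.
..WB..
..BBB.
..WBB.
.W....
......

Derivation:
Place B at (2,4); scan 8 dirs for brackets.
Dir NW: first cell 'B' (not opp) -> no flip
Dir N: first cell '.' (not opp) -> no flip
Dir NE: first cell '.' (not opp) -> no flip
Dir W: opp run (2,3) capped by B -> flip
Dir E: first cell '.' (not opp) -> no flip
Dir SW: first cell 'B' (not opp) -> no flip
Dir S: first cell 'B' (not opp) -> no flip
Dir SE: first cell '.' (not opp) -> no flip
All flips: (2,3)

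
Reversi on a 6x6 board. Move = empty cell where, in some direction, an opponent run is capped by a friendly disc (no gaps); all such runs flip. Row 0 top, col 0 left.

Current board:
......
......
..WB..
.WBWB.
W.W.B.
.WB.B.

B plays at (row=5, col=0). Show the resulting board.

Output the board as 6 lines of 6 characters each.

Answer: ......
......
..WB..
.WBWB.
W.W.B.
BBB.B.

Derivation:
Place B at (5,0); scan 8 dirs for brackets.
Dir NW: edge -> no flip
Dir N: opp run (4,0), next='.' -> no flip
Dir NE: first cell '.' (not opp) -> no flip
Dir W: edge -> no flip
Dir E: opp run (5,1) capped by B -> flip
Dir SW: edge -> no flip
Dir S: edge -> no flip
Dir SE: edge -> no flip
All flips: (5,1)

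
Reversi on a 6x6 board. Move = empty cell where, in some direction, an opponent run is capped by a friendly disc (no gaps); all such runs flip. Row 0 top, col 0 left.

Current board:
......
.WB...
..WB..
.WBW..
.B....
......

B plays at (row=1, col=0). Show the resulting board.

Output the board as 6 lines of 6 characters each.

Answer: ......
BBB...
..WB..
.WBW..
.B....
......

Derivation:
Place B at (1,0); scan 8 dirs for brackets.
Dir NW: edge -> no flip
Dir N: first cell '.' (not opp) -> no flip
Dir NE: first cell '.' (not opp) -> no flip
Dir W: edge -> no flip
Dir E: opp run (1,1) capped by B -> flip
Dir SW: edge -> no flip
Dir S: first cell '.' (not opp) -> no flip
Dir SE: first cell '.' (not opp) -> no flip
All flips: (1,1)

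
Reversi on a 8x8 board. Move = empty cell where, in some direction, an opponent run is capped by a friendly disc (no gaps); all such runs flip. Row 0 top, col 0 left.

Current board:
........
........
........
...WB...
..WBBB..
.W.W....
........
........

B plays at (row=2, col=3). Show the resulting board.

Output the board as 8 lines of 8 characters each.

Answer: ........
........
...B....
...BB...
..WBBB..
.W.W....
........
........

Derivation:
Place B at (2,3); scan 8 dirs for brackets.
Dir NW: first cell '.' (not opp) -> no flip
Dir N: first cell '.' (not opp) -> no flip
Dir NE: first cell '.' (not opp) -> no flip
Dir W: first cell '.' (not opp) -> no flip
Dir E: first cell '.' (not opp) -> no flip
Dir SW: first cell '.' (not opp) -> no flip
Dir S: opp run (3,3) capped by B -> flip
Dir SE: first cell 'B' (not opp) -> no flip
All flips: (3,3)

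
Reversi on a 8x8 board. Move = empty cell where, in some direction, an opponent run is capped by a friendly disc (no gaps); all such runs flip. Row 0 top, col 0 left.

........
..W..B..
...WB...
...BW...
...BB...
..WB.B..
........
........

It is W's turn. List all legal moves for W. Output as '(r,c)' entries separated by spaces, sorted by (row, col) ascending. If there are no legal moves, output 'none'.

Answer: (1,4) (2,5) (3,2) (5,4) (6,3)

Derivation:
(0,4): no bracket -> illegal
(0,5): no bracket -> illegal
(0,6): no bracket -> illegal
(1,3): no bracket -> illegal
(1,4): flips 1 -> legal
(1,6): no bracket -> illegal
(2,2): no bracket -> illegal
(2,5): flips 1 -> legal
(2,6): no bracket -> illegal
(3,2): flips 1 -> legal
(3,5): no bracket -> illegal
(4,2): no bracket -> illegal
(4,5): no bracket -> illegal
(4,6): no bracket -> illegal
(5,4): flips 2 -> legal
(5,6): no bracket -> illegal
(6,2): no bracket -> illegal
(6,3): flips 3 -> legal
(6,4): no bracket -> illegal
(6,5): no bracket -> illegal
(6,6): no bracket -> illegal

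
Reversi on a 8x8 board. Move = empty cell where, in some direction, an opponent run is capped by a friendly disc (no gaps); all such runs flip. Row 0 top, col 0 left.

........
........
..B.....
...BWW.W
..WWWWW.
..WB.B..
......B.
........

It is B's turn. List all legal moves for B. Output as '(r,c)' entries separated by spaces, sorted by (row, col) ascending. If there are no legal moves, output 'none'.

(2,3): no bracket -> illegal
(2,4): no bracket -> illegal
(2,5): flips 2 -> legal
(2,6): flips 2 -> legal
(2,7): no bracket -> illegal
(3,1): flips 1 -> legal
(3,2): no bracket -> illegal
(3,6): flips 2 -> legal
(4,1): no bracket -> illegal
(4,7): no bracket -> illegal
(5,1): flips 2 -> legal
(5,4): no bracket -> illegal
(5,6): no bracket -> illegal
(5,7): no bracket -> illegal
(6,1): no bracket -> illegal
(6,2): no bracket -> illegal
(6,3): no bracket -> illegal

Answer: (2,5) (2,6) (3,1) (3,6) (5,1)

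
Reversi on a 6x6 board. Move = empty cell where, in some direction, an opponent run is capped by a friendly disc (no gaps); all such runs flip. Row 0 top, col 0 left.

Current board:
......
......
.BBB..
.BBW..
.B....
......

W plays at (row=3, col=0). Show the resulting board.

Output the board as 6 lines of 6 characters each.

Place W at (3,0); scan 8 dirs for brackets.
Dir NW: edge -> no flip
Dir N: first cell '.' (not opp) -> no flip
Dir NE: opp run (2,1), next='.' -> no flip
Dir W: edge -> no flip
Dir E: opp run (3,1) (3,2) capped by W -> flip
Dir SW: edge -> no flip
Dir S: first cell '.' (not opp) -> no flip
Dir SE: opp run (4,1), next='.' -> no flip
All flips: (3,1) (3,2)

Answer: ......
......
.BBB..
WWWW..
.B....
......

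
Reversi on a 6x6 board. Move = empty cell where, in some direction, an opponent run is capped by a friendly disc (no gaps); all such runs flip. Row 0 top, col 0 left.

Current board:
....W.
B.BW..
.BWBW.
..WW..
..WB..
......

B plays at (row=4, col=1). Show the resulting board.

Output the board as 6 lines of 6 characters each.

Place B at (4,1); scan 8 dirs for brackets.
Dir NW: first cell '.' (not opp) -> no flip
Dir N: first cell '.' (not opp) -> no flip
Dir NE: opp run (3,2) capped by B -> flip
Dir W: first cell '.' (not opp) -> no flip
Dir E: opp run (4,2) capped by B -> flip
Dir SW: first cell '.' (not opp) -> no flip
Dir S: first cell '.' (not opp) -> no flip
Dir SE: first cell '.' (not opp) -> no flip
All flips: (3,2) (4,2)

Answer: ....W.
B.BW..
.BWBW.
..BW..
.BBB..
......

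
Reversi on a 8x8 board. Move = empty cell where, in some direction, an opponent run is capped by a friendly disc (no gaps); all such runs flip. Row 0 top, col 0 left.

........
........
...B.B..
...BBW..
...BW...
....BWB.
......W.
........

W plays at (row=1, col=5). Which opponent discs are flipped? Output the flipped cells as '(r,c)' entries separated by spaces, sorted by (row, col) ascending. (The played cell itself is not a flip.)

Dir NW: first cell '.' (not opp) -> no flip
Dir N: first cell '.' (not opp) -> no flip
Dir NE: first cell '.' (not opp) -> no flip
Dir W: first cell '.' (not opp) -> no flip
Dir E: first cell '.' (not opp) -> no flip
Dir SW: first cell '.' (not opp) -> no flip
Dir S: opp run (2,5) capped by W -> flip
Dir SE: first cell '.' (not opp) -> no flip

Answer: (2,5)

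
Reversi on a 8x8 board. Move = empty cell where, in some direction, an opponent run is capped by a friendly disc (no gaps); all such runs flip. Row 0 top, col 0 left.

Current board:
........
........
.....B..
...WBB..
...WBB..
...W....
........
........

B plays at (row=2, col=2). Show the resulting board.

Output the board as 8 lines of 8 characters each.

Place B at (2,2); scan 8 dirs for brackets.
Dir NW: first cell '.' (not opp) -> no flip
Dir N: first cell '.' (not opp) -> no flip
Dir NE: first cell '.' (not opp) -> no flip
Dir W: first cell '.' (not opp) -> no flip
Dir E: first cell '.' (not opp) -> no flip
Dir SW: first cell '.' (not opp) -> no flip
Dir S: first cell '.' (not opp) -> no flip
Dir SE: opp run (3,3) capped by B -> flip
All flips: (3,3)

Answer: ........
........
..B..B..
...BBB..
...WBB..
...W....
........
........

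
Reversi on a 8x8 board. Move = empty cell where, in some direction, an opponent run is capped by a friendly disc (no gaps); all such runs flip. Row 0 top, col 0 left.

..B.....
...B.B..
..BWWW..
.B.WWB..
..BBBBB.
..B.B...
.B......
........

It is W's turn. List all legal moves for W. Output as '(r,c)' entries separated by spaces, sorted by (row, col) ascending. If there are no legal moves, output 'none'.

Answer: (0,3) (0,5) (0,6) (1,1) (2,1) (3,6) (5,1) (5,3) (5,5) (5,6) (5,7) (6,4) (7,0)

Derivation:
(0,1): no bracket -> illegal
(0,3): flips 1 -> legal
(0,4): no bracket -> illegal
(0,5): flips 1 -> legal
(0,6): flips 1 -> legal
(1,1): flips 1 -> legal
(1,2): no bracket -> illegal
(1,4): no bracket -> illegal
(1,6): no bracket -> illegal
(2,0): no bracket -> illegal
(2,1): flips 1 -> legal
(2,6): no bracket -> illegal
(3,0): no bracket -> illegal
(3,2): no bracket -> illegal
(3,6): flips 1 -> legal
(3,7): no bracket -> illegal
(4,0): no bracket -> illegal
(4,1): no bracket -> illegal
(4,7): no bracket -> illegal
(5,0): no bracket -> illegal
(5,1): flips 1 -> legal
(5,3): flips 1 -> legal
(5,5): flips 3 -> legal
(5,6): flips 1 -> legal
(5,7): flips 2 -> legal
(6,0): no bracket -> illegal
(6,2): no bracket -> illegal
(6,3): no bracket -> illegal
(6,4): flips 2 -> legal
(6,5): no bracket -> illegal
(7,0): flips 3 -> legal
(7,1): no bracket -> illegal
(7,2): no bracket -> illegal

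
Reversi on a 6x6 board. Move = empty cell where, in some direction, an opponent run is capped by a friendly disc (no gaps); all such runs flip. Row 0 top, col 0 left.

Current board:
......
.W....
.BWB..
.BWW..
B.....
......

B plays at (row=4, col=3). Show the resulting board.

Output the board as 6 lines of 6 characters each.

Place B at (4,3); scan 8 dirs for brackets.
Dir NW: opp run (3,2) capped by B -> flip
Dir N: opp run (3,3) capped by B -> flip
Dir NE: first cell '.' (not opp) -> no flip
Dir W: first cell '.' (not opp) -> no flip
Dir E: first cell '.' (not opp) -> no flip
Dir SW: first cell '.' (not opp) -> no flip
Dir S: first cell '.' (not opp) -> no flip
Dir SE: first cell '.' (not opp) -> no flip
All flips: (3,2) (3,3)

Answer: ......
.W....
.BWB..
.BBB..
B..B..
......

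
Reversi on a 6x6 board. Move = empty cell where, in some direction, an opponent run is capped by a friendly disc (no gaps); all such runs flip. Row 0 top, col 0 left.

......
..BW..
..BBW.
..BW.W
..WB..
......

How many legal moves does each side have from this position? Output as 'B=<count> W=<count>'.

Answer: B=8 W=6

Derivation:
-- B to move --
(0,2): no bracket -> illegal
(0,3): flips 1 -> legal
(0,4): flips 1 -> legal
(1,4): flips 1 -> legal
(1,5): no bracket -> illegal
(2,5): flips 1 -> legal
(3,1): no bracket -> illegal
(3,4): flips 1 -> legal
(4,1): flips 1 -> legal
(4,4): flips 1 -> legal
(4,5): no bracket -> illegal
(5,1): no bracket -> illegal
(5,2): flips 1 -> legal
(5,3): no bracket -> illegal
B mobility = 8
-- W to move --
(0,1): no bracket -> illegal
(0,2): flips 3 -> legal
(0,3): no bracket -> illegal
(1,1): flips 2 -> legal
(1,4): no bracket -> illegal
(2,1): flips 2 -> legal
(3,1): flips 2 -> legal
(3,4): no bracket -> illegal
(4,1): no bracket -> illegal
(4,4): flips 1 -> legal
(5,2): no bracket -> illegal
(5,3): flips 1 -> legal
(5,4): no bracket -> illegal
W mobility = 6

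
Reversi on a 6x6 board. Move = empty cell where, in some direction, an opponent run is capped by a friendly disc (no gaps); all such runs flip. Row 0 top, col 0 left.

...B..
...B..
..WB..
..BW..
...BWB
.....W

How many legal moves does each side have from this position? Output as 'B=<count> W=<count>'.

Answer: B=4 W=6

Derivation:
-- B to move --
(1,1): no bracket -> illegal
(1,2): flips 1 -> legal
(2,1): flips 1 -> legal
(2,4): no bracket -> illegal
(3,1): flips 1 -> legal
(3,4): flips 1 -> legal
(3,5): no bracket -> illegal
(4,2): no bracket -> illegal
(5,3): no bracket -> illegal
(5,4): no bracket -> illegal
B mobility = 4
-- W to move --
(0,2): no bracket -> illegal
(0,4): flips 1 -> legal
(1,2): no bracket -> illegal
(1,4): no bracket -> illegal
(2,1): no bracket -> illegal
(2,4): flips 1 -> legal
(3,1): flips 1 -> legal
(3,4): no bracket -> illegal
(3,5): flips 1 -> legal
(4,1): no bracket -> illegal
(4,2): flips 2 -> legal
(5,2): no bracket -> illegal
(5,3): flips 1 -> legal
(5,4): no bracket -> illegal
W mobility = 6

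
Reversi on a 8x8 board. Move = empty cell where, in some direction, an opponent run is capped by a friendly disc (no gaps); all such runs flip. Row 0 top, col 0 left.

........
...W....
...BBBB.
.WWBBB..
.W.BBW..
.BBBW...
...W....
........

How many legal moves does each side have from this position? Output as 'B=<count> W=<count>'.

Answer: B=12 W=8

Derivation:
-- B to move --
(0,2): flips 1 -> legal
(0,3): flips 1 -> legal
(0,4): no bracket -> illegal
(1,2): no bracket -> illegal
(1,4): no bracket -> illegal
(2,0): no bracket -> illegal
(2,1): flips 3 -> legal
(2,2): no bracket -> illegal
(3,0): flips 3 -> legal
(3,6): no bracket -> illegal
(4,0): no bracket -> illegal
(4,2): no bracket -> illegal
(4,6): flips 1 -> legal
(5,0): flips 2 -> legal
(5,5): flips 2 -> legal
(5,6): flips 1 -> legal
(6,2): no bracket -> illegal
(6,4): flips 1 -> legal
(6,5): flips 1 -> legal
(7,2): no bracket -> illegal
(7,3): flips 1 -> legal
(7,4): flips 1 -> legal
B mobility = 12
-- W to move --
(1,2): flips 2 -> legal
(1,4): flips 4 -> legal
(1,5): flips 2 -> legal
(1,6): no bracket -> illegal
(1,7): no bracket -> illegal
(2,2): no bracket -> illegal
(2,7): no bracket -> illegal
(3,6): flips 3 -> legal
(3,7): no bracket -> illegal
(4,0): no bracket -> illegal
(4,2): flips 2 -> legal
(4,6): flips 2 -> legal
(5,0): flips 3 -> legal
(5,5): no bracket -> illegal
(6,0): no bracket -> illegal
(6,1): flips 1 -> legal
(6,2): no bracket -> illegal
(6,4): no bracket -> illegal
W mobility = 8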